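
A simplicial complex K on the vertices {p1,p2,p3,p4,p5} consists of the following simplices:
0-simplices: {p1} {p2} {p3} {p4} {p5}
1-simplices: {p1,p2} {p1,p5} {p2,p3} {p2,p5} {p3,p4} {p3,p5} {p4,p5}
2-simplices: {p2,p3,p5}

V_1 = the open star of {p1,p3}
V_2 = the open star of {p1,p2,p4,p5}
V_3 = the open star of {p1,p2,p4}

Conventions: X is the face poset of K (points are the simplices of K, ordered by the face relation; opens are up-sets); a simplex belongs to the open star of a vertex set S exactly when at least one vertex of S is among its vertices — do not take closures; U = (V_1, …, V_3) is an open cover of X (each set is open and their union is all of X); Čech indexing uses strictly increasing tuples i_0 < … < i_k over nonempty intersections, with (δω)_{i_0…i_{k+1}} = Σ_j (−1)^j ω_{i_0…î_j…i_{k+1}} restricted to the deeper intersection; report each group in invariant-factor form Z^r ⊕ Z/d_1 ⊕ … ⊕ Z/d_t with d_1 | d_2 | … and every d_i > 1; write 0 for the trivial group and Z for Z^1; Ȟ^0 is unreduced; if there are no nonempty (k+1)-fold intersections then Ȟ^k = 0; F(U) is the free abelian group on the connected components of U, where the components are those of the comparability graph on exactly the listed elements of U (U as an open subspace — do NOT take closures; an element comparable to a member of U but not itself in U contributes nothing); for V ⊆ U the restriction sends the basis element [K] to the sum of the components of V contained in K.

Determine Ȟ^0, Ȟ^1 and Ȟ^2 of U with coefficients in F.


Ȟ^0(U;F) ≅ Z; Ȟ^1(U;F) ≅ Z; Ȟ^2(U;F) ≅ 0

intersection data:
  V1={{p1},{p3},{p1,p2},{p1,p5},{p2,p3},{p3,p4},{p3,p5},{p2,p3,p5}} V2={{p1},{p2},{p4},{p5},{p1,p2},{p1,p5},{p2,p3},{p2,p5},{p3,p4},{p3,p5},{p4,p5},{p2,p3,p5}} V3={{p1},{p2},{p4},{p1,p2},{p1,p5},{p2,p3},{p2,p5},{p3,p4},{p4,p5},{p2,p3,p5}}
  V12={{p1},{p1,p2},{p1,p5},{p2,p3},{p3,p4},{p3,p5},{p2,p3,p5}} V13={{p1},{p1,p2},{p1,p5},{p2,p3},{p3,p4},{p2,p3,p5}} V23={{p1},{p2},{p4},{p1,p2},{p1,p5},{p2,p3},{p2,p5},{p3,p4},{p4,p5},{p2,p3,p5}}
  V123={{p1},{p1,p2},{p1,p5},{p2,p3},{p3,p4},{p2,p3,p5}}
components per intersection:
  V1: {{p1},{p1,p2},{p1,p5}} {{p3},{p2,p3},{p3,p4},{p3,p5},{p2,p3,p5}}
  V2: {{p1},{p2},{p4},{p5},{p1,p2},{p1,p5},{p2,p3},{p2,p5},{p3,p4},{p3,p5},{p4,p5},{p2,p3,p5}}
  V3: {{p1},{p2},{p1,p2},{p1,p5},{p2,p3},{p2,p5},{p2,p3,p5}} {{p4},{p3,p4},{p4,p5}}
  V12: {{p1},{p1,p2},{p1,p5}} {{p2,p3},{p3,p5},{p2,p3,p5}} {{p3,p4}}
  V13: {{p1},{p1,p2},{p1,p5}} {{p2,p3},{p2,p3,p5}} {{p3,p4}}
  V23: {{p1},{p2},{p1,p2},{p1,p5},{p2,p3},{p2,p5},{p2,p3,p5}} {{p4},{p3,p4},{p4,p5}}
  V123: {{p1},{p1,p2},{p1,p5}} {{p2,p3},{p2,p3,p5}} {{p3,p4}}
C dims 5,8,3; δ0: rk 4, SNF 1^4; δ1: rk 3, SNF 1^3
Ȟ^0 = (5 − 4) − 0 = 1, so Ȟ^0 ≅ Z
Ȟ^1 = (8 − 3) − 4 = 1, so Ȟ^1 ≅ Z
Ȟ^2 = (3 − 0) − 3 = 0, so Ȟ^2 ≅ 0


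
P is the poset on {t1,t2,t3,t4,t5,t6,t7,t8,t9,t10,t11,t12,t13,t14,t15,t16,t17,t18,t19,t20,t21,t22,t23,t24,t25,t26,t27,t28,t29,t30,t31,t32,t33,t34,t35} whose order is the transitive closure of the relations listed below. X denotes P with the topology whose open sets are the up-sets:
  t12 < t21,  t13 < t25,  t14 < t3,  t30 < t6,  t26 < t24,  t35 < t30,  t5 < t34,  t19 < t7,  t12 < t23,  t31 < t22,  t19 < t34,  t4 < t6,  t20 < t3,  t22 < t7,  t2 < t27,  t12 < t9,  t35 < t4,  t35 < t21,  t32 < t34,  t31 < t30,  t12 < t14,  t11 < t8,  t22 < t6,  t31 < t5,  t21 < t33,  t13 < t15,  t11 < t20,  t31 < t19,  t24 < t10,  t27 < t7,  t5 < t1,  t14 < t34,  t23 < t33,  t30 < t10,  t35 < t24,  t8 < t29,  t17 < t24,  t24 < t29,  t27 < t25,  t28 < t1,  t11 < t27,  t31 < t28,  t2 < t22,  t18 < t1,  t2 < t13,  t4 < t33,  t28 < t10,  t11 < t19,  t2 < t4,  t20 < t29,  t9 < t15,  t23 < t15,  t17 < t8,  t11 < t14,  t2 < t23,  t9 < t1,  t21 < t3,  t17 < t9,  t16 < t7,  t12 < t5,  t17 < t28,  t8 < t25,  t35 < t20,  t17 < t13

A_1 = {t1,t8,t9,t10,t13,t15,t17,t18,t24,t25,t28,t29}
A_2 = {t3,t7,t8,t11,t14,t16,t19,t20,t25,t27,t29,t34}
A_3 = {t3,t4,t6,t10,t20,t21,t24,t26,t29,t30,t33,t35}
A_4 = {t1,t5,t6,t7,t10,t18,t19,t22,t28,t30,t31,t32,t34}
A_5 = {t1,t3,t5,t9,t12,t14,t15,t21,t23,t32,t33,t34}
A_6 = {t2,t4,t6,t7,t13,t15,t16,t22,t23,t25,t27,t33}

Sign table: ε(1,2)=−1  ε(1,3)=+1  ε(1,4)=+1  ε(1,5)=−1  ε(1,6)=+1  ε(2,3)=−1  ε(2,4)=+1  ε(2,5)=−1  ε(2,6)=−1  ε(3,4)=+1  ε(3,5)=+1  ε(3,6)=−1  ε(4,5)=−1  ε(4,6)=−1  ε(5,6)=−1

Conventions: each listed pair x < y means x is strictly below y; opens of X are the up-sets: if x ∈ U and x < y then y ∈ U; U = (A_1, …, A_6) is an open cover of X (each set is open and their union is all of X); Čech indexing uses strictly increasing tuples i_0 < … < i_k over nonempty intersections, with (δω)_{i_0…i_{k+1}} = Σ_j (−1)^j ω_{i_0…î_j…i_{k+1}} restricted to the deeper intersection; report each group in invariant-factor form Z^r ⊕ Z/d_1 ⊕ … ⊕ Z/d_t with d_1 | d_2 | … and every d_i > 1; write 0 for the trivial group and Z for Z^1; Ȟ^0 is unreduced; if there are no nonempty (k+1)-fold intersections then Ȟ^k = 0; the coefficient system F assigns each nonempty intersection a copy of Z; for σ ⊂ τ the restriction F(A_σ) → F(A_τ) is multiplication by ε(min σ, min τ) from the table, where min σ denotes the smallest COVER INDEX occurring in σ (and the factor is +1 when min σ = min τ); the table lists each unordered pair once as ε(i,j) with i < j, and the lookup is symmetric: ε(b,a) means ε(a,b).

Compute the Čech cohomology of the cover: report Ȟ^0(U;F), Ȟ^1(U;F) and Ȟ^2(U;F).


nerve simplices:
  A12={t8,t25,t29} A13={t10,t24,t29} A14={t1,t10,t18,t28} A15={t1,t9,t15} A16={t13,t15,t25} A23={t3,t20,t29} A24={t7,t19,t34} A25={t3,t14,t34} A26={t7,t16,t25,t27} A34={t6,t10,t30} A35={t3,t21,t33} A36={t4,t6,t33} A45={t1,t5,t32,t34} A46={t6,t7,t22} A56={t15,t23,t33}
  A123={t29} A126={t25} A134={t10} A145={t1} A156={t15} A235={t3} A245={t34} A246={t7} A346={t6} A356={t33}
C dims 6,15,10; δ0: rk 6, SNF 1^5·2; δ1: rk 9, SNF 1^9
degree 0: 6−6−0 = 0 → Ȟ^0 ≅ 0
degree 1: 15−9−6 = 0 plus torsion [2] → Ȟ^1 ≅ Z/2
degree 2: 10−0−9 = 1 → Ȟ^2 ≅ Z

Ȟ^0 ≅ 0,  Ȟ^1 ≅ Z/2,  Ȟ^2 ≅ Z


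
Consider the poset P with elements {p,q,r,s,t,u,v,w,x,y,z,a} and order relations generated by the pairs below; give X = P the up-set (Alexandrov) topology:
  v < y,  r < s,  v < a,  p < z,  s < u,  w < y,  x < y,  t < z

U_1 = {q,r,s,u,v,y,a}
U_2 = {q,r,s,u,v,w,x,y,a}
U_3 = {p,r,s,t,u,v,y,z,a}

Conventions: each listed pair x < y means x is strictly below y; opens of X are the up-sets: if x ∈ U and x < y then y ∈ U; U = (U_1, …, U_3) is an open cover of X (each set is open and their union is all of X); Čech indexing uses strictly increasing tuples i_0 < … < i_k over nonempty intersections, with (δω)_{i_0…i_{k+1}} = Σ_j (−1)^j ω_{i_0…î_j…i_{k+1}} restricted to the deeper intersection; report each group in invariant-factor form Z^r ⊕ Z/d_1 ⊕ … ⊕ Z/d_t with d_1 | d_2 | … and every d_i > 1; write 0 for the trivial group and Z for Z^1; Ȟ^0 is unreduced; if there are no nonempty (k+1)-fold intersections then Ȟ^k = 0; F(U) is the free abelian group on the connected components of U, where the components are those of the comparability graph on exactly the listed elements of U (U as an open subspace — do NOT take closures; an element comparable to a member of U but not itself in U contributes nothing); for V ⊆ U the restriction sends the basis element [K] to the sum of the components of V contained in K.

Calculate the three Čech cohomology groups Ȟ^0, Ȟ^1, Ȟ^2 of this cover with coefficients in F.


nerve simplices:
  U12={q,r,s,u,v,y,a} U13={r,s,u,v,y,a} U23={r,s,u,v,y,a}
  U123={r,s,u,v,y,a}
components per intersection:
  U1: {q} {r,s,u} {v,y,a}
  U2: {q} {r,s,u} {v,w,x,y,a}
  U3: {p,t,z} {r,s,u} {v,y,a}
  U12: {q} {r,s,u} {v,y,a}
  U13: {r,s,u} {v,y,a}
  U23: {r,s,u} {v,y,a}
  U123: {r,s,u} {v,y,a}
C dims 9,7,2; δ0: rk 5, SNF 1^5; δ1: rk 2, SNF 1^2
degree 0: 9−5−0 = 4 → Ȟ^0 ≅ Z^4
degree 1: 7−2−5 = 0 → Ȟ^1 ≅ 0
degree 2: 2−0−2 = 0 → Ȟ^2 ≅ 0

Ȟ^0 ≅ Z^4, Ȟ^1 ≅ 0 and Ȟ^2 ≅ 0


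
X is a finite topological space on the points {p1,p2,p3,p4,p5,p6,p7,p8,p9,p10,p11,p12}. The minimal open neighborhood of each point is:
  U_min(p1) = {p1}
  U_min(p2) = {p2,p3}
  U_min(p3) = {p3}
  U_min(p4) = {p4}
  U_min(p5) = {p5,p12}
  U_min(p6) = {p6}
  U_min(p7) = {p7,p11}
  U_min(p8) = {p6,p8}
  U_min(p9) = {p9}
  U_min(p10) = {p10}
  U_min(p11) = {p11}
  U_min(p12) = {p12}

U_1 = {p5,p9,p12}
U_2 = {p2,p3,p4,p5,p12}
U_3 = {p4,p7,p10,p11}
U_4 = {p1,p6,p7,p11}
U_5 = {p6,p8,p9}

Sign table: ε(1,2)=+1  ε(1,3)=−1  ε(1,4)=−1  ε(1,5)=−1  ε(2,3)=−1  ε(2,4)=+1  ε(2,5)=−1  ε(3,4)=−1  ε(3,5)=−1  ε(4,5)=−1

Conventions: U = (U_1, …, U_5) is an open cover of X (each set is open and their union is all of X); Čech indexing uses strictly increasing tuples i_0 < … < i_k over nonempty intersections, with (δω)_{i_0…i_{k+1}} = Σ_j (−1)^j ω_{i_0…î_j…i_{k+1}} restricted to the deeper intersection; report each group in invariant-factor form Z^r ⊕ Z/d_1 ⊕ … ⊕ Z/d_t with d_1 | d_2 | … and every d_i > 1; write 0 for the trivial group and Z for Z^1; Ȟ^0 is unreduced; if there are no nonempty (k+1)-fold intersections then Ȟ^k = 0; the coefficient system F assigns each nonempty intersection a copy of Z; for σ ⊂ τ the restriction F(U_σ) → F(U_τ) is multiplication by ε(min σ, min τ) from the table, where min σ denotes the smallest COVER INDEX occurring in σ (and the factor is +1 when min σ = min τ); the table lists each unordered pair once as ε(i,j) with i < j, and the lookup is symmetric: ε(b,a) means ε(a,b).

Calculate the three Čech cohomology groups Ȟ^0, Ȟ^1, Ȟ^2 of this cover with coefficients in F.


nerve of the cover:
  U12={p5,p12} U15={p9} U23={p4} U34={p7,p11} U45={p6}
C dims 5,5; δ0: rk 4, SNF 1^4
Ȟ^0 = (5 − 4) − 0 = 1, so Ȟ^0 ≅ Z
Ȟ^1 = (5 − 0) − 4 = 1, so Ȟ^1 ≅ Z
Ȟ^2 = (0 − 0) − 0 = 0, so Ȟ^2 ≅ 0

Ȟ^0 = Z, Ȟ^1 = Z, Ȟ^2 = 0


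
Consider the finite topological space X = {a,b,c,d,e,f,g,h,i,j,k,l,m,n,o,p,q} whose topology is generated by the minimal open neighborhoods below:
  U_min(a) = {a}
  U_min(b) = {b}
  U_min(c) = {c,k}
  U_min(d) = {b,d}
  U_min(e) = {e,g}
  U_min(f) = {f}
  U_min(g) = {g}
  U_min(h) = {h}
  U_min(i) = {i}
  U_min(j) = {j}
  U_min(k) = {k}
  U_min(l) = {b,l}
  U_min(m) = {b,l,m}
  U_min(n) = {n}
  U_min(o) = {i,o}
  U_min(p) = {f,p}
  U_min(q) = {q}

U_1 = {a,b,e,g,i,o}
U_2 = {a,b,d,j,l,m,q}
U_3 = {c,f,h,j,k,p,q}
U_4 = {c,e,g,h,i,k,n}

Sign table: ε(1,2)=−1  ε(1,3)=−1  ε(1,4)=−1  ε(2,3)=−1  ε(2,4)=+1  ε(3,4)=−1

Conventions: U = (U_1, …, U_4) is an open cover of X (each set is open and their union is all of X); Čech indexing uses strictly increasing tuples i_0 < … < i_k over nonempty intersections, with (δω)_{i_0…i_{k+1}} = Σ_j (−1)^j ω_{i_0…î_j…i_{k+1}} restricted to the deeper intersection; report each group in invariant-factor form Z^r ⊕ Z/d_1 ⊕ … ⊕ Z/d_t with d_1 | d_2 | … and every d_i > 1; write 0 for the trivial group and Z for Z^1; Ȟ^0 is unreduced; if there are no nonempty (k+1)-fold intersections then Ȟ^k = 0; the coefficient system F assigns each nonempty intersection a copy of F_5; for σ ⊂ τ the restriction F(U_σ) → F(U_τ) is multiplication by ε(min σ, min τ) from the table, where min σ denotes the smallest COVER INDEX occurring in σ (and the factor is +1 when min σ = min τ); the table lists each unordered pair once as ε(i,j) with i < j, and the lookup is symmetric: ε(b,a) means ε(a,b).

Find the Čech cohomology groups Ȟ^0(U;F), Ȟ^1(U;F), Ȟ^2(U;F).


Ȟ^0 ≅ Z/5, Ȟ^1 ≅ Z/5 and Ȟ^2 ≅ 0

nerve of the cover:
  U12={a,b} U14={e,g,i} U23={j,q} U34={c,h,k}
C dims 4,4; δ0: rk_F5 3
Ȟ^0 = (4 − 3) − 0 = 1, so Ȟ^0 ≅ Z/5
Ȟ^1 = (4 − 0) − 3 = 1, so Ȟ^1 ≅ Z/5
Ȟ^2 = (0 − 0) − 0 = 0, so Ȟ^2 ≅ 0


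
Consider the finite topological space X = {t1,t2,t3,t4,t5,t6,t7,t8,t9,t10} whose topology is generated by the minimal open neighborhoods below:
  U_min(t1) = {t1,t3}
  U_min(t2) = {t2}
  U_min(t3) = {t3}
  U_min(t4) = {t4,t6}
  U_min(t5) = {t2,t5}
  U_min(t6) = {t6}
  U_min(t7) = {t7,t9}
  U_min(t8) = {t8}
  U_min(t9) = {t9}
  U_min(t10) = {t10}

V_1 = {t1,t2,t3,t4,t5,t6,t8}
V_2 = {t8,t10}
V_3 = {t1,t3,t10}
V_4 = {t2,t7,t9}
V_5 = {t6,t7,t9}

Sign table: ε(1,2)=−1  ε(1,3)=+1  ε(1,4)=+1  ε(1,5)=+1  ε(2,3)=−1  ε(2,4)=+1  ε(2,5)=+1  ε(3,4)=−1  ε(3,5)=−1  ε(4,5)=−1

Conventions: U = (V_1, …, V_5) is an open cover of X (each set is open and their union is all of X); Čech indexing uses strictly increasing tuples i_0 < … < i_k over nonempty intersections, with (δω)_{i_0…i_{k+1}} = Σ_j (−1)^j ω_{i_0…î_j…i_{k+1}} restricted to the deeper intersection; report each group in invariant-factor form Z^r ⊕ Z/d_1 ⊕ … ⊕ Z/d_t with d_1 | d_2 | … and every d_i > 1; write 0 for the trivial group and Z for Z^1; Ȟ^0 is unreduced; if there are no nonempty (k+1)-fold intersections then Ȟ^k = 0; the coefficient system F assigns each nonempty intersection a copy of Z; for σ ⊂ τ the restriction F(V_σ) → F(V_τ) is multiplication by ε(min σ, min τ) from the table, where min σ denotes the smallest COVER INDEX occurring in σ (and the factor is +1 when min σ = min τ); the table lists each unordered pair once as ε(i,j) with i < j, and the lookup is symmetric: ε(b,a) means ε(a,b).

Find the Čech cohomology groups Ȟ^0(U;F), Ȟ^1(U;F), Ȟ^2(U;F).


Ȟ^0(U;F) ≅ 0, Ȟ^1(U;F) ≅ Z ⊕ Z/2 and Ȟ^2(U;F) ≅ 0

nerve simplices:
  V12={t8} V13={t1,t3} V14={t2} V15={t6} V23={t10} V45={t7,t9}
C dims 5,6; δ0: rk 5, SNF 1^4·2
degree 0: 5−5−0 = 0 → Ȟ^0 ≅ 0
degree 1: 6−0−5 = 1 plus torsion [2] → Ȟ^1 ≅ Z ⊕ Z/2
degree 2: 0−0−0 = 0 → Ȟ^2 ≅ 0


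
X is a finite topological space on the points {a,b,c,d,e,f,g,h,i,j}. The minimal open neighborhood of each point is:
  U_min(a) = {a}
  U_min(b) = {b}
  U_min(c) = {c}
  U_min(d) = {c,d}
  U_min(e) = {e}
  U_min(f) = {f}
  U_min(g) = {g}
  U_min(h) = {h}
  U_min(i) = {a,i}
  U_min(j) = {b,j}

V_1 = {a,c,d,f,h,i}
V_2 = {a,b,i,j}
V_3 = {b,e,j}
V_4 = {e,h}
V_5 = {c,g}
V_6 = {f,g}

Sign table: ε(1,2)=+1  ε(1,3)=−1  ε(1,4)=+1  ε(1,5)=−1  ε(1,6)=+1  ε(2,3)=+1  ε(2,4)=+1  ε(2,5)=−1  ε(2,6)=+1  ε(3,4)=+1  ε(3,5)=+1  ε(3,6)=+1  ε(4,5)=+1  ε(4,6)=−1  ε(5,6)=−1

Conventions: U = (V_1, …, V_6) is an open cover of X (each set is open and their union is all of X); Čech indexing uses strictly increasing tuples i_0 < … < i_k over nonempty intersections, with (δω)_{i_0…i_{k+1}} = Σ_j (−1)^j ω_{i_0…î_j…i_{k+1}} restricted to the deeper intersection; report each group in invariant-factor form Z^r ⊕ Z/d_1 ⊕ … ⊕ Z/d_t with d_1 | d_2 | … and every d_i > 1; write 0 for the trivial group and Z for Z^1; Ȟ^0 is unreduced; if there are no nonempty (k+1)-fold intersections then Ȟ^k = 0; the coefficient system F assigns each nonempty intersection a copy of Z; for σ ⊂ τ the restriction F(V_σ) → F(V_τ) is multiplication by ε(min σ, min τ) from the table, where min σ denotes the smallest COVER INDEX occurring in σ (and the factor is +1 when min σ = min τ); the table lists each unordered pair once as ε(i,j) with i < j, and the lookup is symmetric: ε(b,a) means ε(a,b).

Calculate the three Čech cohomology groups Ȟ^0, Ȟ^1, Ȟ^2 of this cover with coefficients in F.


Ȟ^0 ≅ Z, Ȟ^1 ≅ Z^2 and Ȟ^2 ≅ 0

nerve simplices:
  V12={a,i} V14={h} V15={c} V16={f} V23={b,j} V34={e} V56={g}
C dims 6,7; δ0: rk 5, SNF 1^5
degree 0: 6−5−0 = 1 → Ȟ^0 ≅ Z
degree 1: 7−0−5 = 2 → Ȟ^1 ≅ Z^2
degree 2: 0−0−0 = 0 → Ȟ^2 ≅ 0


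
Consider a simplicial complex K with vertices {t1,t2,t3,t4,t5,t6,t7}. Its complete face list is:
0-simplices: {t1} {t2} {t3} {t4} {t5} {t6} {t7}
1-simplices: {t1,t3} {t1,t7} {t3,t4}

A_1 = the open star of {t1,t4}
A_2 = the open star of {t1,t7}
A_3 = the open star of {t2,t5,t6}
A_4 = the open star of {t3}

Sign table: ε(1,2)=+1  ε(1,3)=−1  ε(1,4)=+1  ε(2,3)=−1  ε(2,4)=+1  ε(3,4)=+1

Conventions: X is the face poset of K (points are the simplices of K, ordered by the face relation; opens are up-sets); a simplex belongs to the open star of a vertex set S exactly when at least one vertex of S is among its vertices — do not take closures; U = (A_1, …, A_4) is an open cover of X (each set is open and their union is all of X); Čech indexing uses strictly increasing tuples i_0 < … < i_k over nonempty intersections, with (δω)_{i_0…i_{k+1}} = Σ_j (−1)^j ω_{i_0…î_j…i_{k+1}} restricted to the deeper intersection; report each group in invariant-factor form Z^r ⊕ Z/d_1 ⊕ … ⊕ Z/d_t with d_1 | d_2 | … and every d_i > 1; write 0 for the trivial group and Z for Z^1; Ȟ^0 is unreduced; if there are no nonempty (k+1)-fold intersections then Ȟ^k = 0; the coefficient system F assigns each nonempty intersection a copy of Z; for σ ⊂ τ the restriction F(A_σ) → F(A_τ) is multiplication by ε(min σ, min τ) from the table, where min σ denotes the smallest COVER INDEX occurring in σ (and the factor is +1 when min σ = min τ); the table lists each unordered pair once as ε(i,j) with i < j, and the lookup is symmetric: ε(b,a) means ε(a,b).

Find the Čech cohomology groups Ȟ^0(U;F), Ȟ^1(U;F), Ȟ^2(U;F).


Ȟ^0(U;F) ≅ Z^2,  Ȟ^1(U;F) ≅ 0,  Ȟ^2(U;F) ≅ 0

intersection data:
  A1={{t1},{t4},{t1,t3},{t1,t7},{t3,t4}} A2={{t1},{t7},{t1,t3},{t1,t7}} A3={{t2},{t5},{t6}} A4={{t3},{t1,t3},{t3,t4}}
  A12={{t1},{t1,t3},{t1,t7}} A14={{t1,t3},{t3,t4}} A24={{t1,t3}}
  A124={{t1,t3}}
C dims 4,3,1; δ0: rk 2, SNF 1^2; δ1: rk 1, SNF 1^1
Ȟ^0 = (4 − 2) − 0 = 2, so Ȟ^0 ≅ Z^2
Ȟ^1 = (3 − 1) − 2 = 0, so Ȟ^1 ≅ 0
Ȟ^2 = (1 − 0) − 1 = 0, so Ȟ^2 ≅ 0


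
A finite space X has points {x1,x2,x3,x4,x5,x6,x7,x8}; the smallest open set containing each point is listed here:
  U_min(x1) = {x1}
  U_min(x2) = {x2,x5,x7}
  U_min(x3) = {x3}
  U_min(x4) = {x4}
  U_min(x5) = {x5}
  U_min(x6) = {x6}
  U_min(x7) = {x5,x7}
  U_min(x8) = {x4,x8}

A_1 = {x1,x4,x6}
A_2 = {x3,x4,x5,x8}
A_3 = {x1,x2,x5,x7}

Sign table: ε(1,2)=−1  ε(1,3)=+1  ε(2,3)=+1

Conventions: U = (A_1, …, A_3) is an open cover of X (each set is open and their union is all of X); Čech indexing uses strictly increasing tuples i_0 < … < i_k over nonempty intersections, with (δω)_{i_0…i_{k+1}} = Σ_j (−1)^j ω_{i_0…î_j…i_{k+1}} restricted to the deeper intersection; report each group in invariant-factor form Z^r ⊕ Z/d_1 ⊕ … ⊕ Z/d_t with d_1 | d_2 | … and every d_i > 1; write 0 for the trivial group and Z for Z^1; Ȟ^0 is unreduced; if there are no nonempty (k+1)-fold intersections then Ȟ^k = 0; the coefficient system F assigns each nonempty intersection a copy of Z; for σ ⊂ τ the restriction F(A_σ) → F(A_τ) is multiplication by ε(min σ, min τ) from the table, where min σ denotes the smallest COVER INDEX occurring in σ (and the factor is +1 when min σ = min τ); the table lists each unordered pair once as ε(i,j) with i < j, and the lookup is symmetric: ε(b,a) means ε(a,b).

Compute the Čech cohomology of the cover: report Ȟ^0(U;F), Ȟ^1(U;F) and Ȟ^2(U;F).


nerve simplices:
  A12={x4} A13={x1} A23={x5}
C dims 3,3; δ0: rk 3, SNF 1^2·2
degree 0: 3−3−0 = 0 → Ȟ^0 ≅ 0
degree 1: 3−0−3 = 0 plus torsion [2] → Ȟ^1 ≅ Z/2
degree 2: 0−0−0 = 0 → Ȟ^2 ≅ 0

Ȟ^0 = 0, Ȟ^1 = Z/2, Ȟ^2 = 0


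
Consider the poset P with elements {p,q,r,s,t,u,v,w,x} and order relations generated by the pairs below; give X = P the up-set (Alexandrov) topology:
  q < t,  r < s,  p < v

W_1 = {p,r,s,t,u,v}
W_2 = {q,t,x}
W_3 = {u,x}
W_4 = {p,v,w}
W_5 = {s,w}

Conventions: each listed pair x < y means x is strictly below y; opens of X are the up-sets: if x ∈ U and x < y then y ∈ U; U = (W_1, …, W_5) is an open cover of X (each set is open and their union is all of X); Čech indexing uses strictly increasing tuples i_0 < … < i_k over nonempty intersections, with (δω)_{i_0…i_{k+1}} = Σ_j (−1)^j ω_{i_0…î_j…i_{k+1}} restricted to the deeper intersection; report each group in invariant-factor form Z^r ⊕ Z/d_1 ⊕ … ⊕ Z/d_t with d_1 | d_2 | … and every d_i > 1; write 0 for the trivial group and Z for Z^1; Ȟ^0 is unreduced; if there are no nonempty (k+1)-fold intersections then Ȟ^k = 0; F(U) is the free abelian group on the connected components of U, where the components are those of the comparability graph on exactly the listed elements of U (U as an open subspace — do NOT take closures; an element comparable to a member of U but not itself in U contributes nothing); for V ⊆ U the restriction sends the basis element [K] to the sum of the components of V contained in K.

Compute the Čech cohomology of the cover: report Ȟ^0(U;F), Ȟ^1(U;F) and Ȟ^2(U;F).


intersection data:
  W12={t} W13={u} W14={p,v} W15={s} W23={x} W45={w}
components per intersection:
  W1: {p,v} {r,s} {t} {u}
  W2: {q,t} {x}
  W3: {u} {x}
  W4: {p,v} {w}
  W5: {s} {w}
  W12: {t}
  W13: {u}
  W14: {p,v}
  W15: {s}
  W23: {x}
  W45: {w}
C dims 12,6; δ0: rk 6, SNF 1^6
Ȟ^0 = (12 − 6) − 0 = 6, so Ȟ^0 ≅ Z^6
Ȟ^1 = (6 − 0) − 6 = 0, so Ȟ^1 ≅ 0
Ȟ^2 = (0 − 0) − 0 = 0, so Ȟ^2 ≅ 0

Ȟ^0 = Z^6,  Ȟ^1 = 0,  Ȟ^2 = 0


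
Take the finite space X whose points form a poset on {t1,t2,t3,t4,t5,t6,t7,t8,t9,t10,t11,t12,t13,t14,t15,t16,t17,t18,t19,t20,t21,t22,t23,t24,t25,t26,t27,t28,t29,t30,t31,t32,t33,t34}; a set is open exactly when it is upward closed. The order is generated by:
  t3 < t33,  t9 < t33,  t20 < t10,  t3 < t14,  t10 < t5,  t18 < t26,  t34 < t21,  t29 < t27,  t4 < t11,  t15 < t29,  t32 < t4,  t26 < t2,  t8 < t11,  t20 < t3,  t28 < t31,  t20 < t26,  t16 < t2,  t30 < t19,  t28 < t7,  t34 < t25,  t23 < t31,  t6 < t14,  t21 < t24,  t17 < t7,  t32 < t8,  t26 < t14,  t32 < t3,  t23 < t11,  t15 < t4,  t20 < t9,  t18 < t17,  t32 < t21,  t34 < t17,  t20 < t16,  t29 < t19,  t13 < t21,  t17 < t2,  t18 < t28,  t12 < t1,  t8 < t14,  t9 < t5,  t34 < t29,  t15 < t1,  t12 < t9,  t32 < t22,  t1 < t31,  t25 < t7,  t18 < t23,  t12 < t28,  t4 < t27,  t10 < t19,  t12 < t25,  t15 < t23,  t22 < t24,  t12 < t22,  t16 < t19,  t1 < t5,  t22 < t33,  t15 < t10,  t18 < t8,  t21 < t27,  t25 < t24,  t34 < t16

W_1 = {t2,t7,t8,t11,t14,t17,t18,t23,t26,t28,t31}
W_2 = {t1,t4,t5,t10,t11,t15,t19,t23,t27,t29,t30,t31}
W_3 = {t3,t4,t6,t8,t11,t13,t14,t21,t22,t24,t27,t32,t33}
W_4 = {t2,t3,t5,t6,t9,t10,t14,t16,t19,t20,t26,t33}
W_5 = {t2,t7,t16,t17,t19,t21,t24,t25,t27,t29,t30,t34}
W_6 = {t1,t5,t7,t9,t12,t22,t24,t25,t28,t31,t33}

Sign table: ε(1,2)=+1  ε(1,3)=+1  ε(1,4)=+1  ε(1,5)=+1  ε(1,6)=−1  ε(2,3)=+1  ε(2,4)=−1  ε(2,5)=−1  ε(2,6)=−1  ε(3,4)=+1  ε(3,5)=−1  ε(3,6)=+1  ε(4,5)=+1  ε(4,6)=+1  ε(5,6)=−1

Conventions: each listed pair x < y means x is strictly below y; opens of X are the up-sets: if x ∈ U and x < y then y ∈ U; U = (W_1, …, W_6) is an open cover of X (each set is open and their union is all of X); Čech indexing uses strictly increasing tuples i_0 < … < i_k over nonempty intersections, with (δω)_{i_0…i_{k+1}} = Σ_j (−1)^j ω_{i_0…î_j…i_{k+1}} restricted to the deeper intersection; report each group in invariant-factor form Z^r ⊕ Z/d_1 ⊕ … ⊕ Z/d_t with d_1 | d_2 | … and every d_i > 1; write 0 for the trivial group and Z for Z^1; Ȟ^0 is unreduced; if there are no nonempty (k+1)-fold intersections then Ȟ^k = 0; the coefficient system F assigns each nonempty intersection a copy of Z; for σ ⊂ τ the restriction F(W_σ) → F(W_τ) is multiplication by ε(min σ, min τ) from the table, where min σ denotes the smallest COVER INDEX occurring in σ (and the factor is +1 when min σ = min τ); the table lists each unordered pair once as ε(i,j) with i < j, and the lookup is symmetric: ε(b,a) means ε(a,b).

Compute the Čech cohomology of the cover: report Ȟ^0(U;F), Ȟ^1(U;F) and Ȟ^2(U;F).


nerve simplices:
  W12={t11,t23,t31} W13={t8,t11,t14} W14={t2,t14,t26} W15={t2,t7,t17} W16={t7,t28,t31} W23={t4,t11,t27} W24={t5,t10,t19} W25={t19,t27,t29,t30} W26={t1,t5,t31} W34={t3,t6,t14,t33} W35={t21,t24,t27} W36={t22,t24,t33} W45={t2,t16,t19} W46={t5,t9,t33} W56={t7,t24,t25}
  W123={t11} W126={t31} W134={t14} W145={t2} W156={t7} W235={t27} W245={t19} W246={t5} W346={t33} W356={t24}
C dims 6,15,10; δ0: rk 6, SNF 1^5·2; δ1: rk 9, SNF 1^9
degree 0: 6−6−0 = 0 → Ȟ^0 ≅ 0
degree 1: 15−9−6 = 0 plus torsion [2] → Ȟ^1 ≅ Z/2
degree 2: 10−0−9 = 1 → Ȟ^2 ≅ Z

Ȟ^0 = 0, Ȟ^1 = Z/2, Ȟ^2 = Z


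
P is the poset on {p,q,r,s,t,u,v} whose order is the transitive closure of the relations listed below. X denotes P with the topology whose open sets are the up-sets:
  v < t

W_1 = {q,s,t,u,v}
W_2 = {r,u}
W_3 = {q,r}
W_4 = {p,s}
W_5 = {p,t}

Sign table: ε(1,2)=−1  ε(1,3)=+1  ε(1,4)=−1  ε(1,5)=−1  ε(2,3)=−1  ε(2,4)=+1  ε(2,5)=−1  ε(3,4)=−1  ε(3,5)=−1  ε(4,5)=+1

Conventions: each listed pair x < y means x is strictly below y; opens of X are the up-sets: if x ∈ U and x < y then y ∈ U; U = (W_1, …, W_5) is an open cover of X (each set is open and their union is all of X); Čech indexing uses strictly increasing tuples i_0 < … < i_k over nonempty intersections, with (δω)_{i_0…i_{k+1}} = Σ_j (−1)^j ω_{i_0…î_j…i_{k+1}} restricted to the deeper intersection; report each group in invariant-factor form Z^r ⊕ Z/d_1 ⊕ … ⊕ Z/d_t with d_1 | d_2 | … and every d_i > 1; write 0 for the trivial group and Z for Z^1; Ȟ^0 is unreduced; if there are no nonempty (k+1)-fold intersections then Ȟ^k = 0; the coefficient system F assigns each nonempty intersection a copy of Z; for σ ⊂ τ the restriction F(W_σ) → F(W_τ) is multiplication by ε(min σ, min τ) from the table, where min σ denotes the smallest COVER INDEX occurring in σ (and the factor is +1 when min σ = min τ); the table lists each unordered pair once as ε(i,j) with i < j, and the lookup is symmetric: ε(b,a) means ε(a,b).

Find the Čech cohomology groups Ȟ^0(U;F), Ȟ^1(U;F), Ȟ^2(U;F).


nonempty intersections:
  W12={u} W13={q} W14={s} W15={t} W23={r} W45={p}
C dims 5,6; δ0: rk 4, SNF 1^4
Ȟ^0: (5−4)−0=1 ⇒ Z
Ȟ^1: (6−0)−4=2 ⇒ Z^2
Ȟ^2: (0−0)−0=0 ⇒ 0

Ȟ^0 ≅ Z, Ȟ^1 ≅ Z^2, Ȟ^2 ≅ 0


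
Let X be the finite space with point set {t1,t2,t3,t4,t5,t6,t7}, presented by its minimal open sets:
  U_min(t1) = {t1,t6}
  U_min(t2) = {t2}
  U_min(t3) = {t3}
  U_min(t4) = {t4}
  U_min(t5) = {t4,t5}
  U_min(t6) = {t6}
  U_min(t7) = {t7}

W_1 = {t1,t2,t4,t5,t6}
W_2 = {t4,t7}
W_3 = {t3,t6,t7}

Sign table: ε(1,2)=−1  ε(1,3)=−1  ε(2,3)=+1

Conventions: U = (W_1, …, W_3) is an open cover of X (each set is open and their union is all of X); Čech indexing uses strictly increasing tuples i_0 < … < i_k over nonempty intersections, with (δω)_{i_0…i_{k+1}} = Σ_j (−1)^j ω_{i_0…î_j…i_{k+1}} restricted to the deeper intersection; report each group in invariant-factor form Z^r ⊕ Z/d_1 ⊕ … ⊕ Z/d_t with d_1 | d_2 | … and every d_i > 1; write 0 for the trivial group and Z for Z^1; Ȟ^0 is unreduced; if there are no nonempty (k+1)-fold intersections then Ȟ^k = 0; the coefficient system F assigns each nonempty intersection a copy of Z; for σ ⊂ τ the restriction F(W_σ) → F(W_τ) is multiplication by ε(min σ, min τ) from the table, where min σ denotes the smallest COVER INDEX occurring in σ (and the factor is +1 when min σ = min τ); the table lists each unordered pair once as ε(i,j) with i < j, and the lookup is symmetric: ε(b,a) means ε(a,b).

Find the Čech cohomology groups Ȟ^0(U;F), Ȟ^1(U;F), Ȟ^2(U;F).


Ȟ^0(U;F) ≅ Z; Ȟ^1(U;F) ≅ Z; Ȟ^2(U;F) ≅ 0

nerve of the cover:
  W12={t4} W13={t6} W23={t7}
C dims 3,3; δ0: rk 2, SNF 1^2
Ȟ^0 = (3 − 2) − 0 = 1, so Ȟ^0 ≅ Z
Ȟ^1 = (3 − 0) − 2 = 1, so Ȟ^1 ≅ Z
Ȟ^2 = (0 − 0) − 0 = 0, so Ȟ^2 ≅ 0


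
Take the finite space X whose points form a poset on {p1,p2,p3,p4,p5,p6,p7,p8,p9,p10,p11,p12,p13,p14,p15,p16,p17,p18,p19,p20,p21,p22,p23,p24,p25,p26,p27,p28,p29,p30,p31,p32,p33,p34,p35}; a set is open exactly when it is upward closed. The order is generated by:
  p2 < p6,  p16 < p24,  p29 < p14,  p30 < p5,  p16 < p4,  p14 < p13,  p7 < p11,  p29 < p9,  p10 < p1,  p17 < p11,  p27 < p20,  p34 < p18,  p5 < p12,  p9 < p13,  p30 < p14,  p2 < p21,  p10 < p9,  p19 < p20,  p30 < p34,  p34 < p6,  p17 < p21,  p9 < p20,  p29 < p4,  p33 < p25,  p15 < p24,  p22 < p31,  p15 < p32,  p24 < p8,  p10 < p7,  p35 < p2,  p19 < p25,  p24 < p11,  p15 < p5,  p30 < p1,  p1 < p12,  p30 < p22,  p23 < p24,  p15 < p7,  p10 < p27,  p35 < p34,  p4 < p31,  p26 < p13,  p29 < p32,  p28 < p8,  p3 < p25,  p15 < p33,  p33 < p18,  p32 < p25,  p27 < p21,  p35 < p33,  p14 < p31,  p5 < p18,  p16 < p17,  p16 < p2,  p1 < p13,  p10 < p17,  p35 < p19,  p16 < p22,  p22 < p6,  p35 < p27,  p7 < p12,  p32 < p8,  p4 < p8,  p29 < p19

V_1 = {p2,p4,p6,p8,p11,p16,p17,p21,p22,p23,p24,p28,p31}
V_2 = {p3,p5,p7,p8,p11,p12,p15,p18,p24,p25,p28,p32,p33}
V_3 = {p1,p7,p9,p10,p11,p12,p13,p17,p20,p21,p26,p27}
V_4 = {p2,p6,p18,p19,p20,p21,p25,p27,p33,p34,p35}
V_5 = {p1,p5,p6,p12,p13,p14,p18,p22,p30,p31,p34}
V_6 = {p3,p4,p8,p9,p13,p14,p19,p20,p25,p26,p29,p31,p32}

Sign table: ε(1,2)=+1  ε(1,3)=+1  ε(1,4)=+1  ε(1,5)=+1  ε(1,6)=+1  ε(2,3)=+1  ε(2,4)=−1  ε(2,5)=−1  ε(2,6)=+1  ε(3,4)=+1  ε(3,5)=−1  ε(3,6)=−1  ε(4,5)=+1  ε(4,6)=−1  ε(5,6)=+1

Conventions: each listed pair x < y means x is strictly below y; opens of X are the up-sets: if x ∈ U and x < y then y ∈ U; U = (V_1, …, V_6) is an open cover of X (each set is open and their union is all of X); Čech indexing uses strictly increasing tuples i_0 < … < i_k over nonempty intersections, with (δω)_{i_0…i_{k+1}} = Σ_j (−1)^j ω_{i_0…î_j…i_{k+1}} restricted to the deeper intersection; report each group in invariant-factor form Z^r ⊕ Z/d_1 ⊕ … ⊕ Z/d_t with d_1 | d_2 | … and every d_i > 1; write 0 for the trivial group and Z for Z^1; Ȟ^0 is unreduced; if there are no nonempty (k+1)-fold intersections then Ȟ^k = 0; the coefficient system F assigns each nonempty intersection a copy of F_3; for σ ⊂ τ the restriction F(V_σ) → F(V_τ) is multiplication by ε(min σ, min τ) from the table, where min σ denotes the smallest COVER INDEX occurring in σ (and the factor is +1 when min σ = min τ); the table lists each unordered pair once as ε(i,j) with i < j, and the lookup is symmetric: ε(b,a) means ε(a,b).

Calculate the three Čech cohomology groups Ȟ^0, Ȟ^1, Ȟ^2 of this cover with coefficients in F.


Ȟ^0 = 0, Ȟ^1 = 0, Ȟ^2 = Z/3

nerve of the cover:
  V12={p8,p11,p24,p28} V13={p11,p17,p21} V14={p2,p6,p21} V15={p6,p22,p31} V16={p4,p8,p31} V23={p7,p11,p12} V24={p18,p25,p33} V25={p5,p12,p18} V26={p3,p8,p25,p32} V34={p20,p21,p27} V35={p1,p12,p13} V36={p9,p13,p20,p26} V45={p6,p18,p34} V46={p19,p20,p25} V56={p13,p14,p31}
  V123={p11} V126={p8} V134={p21} V145={p6} V156={p31} V235={p12} V245={p18} V246={p25} V346={p20} V356={p13}
C dims 6,15,10; δ0: rk_F3 6; δ1: rk_F3 9
Ȟ^0 = (6 − 6) − 0 = 0, so Ȟ^0 ≅ 0
Ȟ^1 = (15 − 9) − 6 = 0, so Ȟ^1 ≅ 0
Ȟ^2 = (10 − 0) − 9 = 1, so Ȟ^2 ≅ Z/3


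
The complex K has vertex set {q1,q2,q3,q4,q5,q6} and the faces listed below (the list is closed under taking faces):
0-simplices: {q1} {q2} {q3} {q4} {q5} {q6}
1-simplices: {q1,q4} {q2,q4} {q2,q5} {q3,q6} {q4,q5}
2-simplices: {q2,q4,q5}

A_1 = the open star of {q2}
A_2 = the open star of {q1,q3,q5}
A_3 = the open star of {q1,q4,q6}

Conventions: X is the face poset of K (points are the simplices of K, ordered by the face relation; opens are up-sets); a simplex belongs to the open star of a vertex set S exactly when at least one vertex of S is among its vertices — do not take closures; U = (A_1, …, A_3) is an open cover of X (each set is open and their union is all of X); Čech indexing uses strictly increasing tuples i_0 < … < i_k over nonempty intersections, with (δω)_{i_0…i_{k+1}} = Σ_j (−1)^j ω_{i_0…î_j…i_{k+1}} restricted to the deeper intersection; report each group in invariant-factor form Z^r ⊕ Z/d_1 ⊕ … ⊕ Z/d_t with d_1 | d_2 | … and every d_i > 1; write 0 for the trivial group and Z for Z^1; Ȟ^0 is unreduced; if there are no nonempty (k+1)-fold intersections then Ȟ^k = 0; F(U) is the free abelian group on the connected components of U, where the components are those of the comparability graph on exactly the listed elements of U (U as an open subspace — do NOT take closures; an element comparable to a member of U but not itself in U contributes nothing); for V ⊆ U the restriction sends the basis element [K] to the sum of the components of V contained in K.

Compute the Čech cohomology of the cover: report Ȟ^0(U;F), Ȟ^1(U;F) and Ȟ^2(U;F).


Ȟ^0 = Z^2; Ȟ^1 = 0; Ȟ^2 = 0

intersection data:
  A1={{q2},{q2,q4},{q2,q5},{q2,q4,q5}} A2={{q1},{q3},{q5},{q1,q4},{q2,q5},{q3,q6},{q4,q5},{q2,q4,q5}} A3={{q1},{q4},{q6},{q1,q4},{q2,q4},{q3,q6},{q4,q5},{q2,q4,q5}}
  A12={{q2,q5},{q2,q4,q5}} A13={{q2,q4},{q2,q4,q5}} A23={{q1},{q1,q4},{q3,q6},{q4,q5},{q2,q4,q5}}
  A123={{q2,q4,q5}}
components per intersection:
  A1: {{q2},{q2,q4},{q2,q5},{q2,q4,q5}}
  A2: {{q1},{q1,q4}} {{q3},{q3,q6}} {{q5},{q2,q5},{q4,q5},{q2,q4,q5}}
  A3: {{q1},{q4},{q1,q4},{q2,q4},{q4,q5},{q2,q4,q5}} {{q6},{q3,q6}}
  A12: {{q2,q5},{q2,q4,q5}}
  A13: {{q2,q4},{q2,q4,q5}}
  A23: {{q1},{q1,q4}} {{q3,q6}} {{q4,q5},{q2,q4,q5}}
  A123: {{q2,q4,q5}}
C dims 6,5,1; δ0: rk 4, SNF 1^4; δ1: rk 1, SNF 1^1
Ȟ^0 = (6 − 4) − 0 = 2, so Ȟ^0 ≅ Z^2
Ȟ^1 = (5 − 1) − 4 = 0, so Ȟ^1 ≅ 0
Ȟ^2 = (1 − 0) − 1 = 0, so Ȟ^2 ≅ 0


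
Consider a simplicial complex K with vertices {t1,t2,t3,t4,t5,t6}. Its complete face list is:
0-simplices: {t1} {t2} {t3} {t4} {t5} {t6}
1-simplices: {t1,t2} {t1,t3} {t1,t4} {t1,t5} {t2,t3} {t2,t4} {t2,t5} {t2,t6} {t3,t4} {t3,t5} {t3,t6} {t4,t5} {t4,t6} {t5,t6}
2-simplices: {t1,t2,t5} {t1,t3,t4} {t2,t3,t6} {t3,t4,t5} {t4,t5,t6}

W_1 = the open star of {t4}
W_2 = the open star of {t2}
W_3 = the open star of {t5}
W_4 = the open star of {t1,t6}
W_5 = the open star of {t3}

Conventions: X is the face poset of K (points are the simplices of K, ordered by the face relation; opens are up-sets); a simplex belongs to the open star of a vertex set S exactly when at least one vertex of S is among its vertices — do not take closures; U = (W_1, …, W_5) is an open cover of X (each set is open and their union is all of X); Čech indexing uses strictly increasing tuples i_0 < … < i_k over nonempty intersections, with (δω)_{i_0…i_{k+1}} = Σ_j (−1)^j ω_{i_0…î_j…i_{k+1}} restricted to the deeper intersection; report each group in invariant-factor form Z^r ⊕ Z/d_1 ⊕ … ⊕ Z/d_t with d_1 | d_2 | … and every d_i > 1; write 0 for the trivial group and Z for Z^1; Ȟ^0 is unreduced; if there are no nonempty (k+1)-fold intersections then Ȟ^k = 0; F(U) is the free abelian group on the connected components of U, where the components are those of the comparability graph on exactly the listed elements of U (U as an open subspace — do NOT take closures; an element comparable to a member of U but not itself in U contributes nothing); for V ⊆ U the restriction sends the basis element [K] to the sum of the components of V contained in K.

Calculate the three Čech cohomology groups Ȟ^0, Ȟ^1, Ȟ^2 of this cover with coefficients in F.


nerve simplices:
  W1={{t4},{t1,t4},{t2,t4},{t3,t4},{t4,t5},{t4,t6},{t1,t3,t4},{t3,t4,t5},{t4,t5,t6}} W2={{t2},{t1,t2},{t2,t3},{t2,t4},{t2,t5},{t2,t6},{t1,t2,t5},{t2,t3,t6}} W3={{t5},{t1,t5},{t2,t5},{t3,t5},{t4,t5},{t5,t6},{t1,t2,t5},{t3,t4,t5},{t4,t5,t6}} W4={{t1},{t6},{t1,t2},{t1,t3},{t1,t4},{t1,t5},{t2,t6},{t3,t6},{t4,t6},{t5,t6},{t1,t2,t5},{t1,t3,t4},{t2,t3,t6},{t4,t5,t6}} W5={{t3},{t1,t3},{t2,t3},{t3,t4},{t3,t5},{t3,t6},{t1,t3,t4},{t2,t3,t6},{t3,t4,t5}}
  W12={{t2,t4}} W13={{t4,t5},{t3,t4,t5},{t4,t5,t6}} W14={{t1,t4},{t4,t6},{t1,t3,t4},{t4,t5,t6}} W15={{t3,t4},{t1,t3,t4},{t3,t4,t5}} W23={{t2,t5},{t1,t2,t5}} W24={{t1,t2},{t2,t6},{t1,t2,t5},{t2,t3,t6}} W25={{t2,t3},{t2,t3,t6}} W34={{t1,t5},{t5,t6},{t1,t2,t5},{t4,t5,t6}} W35={{t3,t5},{t3,t4,t5}} W45={{t1,t3},{t3,t6},{t1,t3,t4},{t2,t3,t6}}
  W134={{t4,t5,t6}} W135={{t3,t4,t5}} W145={{t1,t3,t4}} W234={{t1,t2,t5}} W245={{t2,t3,t6}}
components per intersection:
  W1: {{t4},{t1,t4},{t2,t4},{t3,t4},{t4,t5},{t4,t6},{t1,t3,t4},{t3,t4,t5},{t4,t5,t6}}
  W2: {{t2},{t1,t2},{t2,t3},{t2,t4},{t2,t5},{t2,t6},{t1,t2,t5},{t2,t3,t6}}
  W3: {{t5},{t1,t5},{t2,t5},{t3,t5},{t4,t5},{t5,t6},{t1,t2,t5},{t3,t4,t5},{t4,t5,t6}}
  W4: {{t1},{t1,t2},{t1,t3},{t1,t4},{t1,t5},{t1,t2,t5},{t1,t3,t4}} {{t6},{t2,t6},{t3,t6},{t4,t6},{t5,t6},{t2,t3,t6},{t4,t5,t6}}
  W5: {{t3},{t1,t3},{t2,t3},{t3,t4},{t3,t5},{t3,t6},{t1,t3,t4},{t2,t3,t6},{t3,t4,t5}}
  W12: {{t2,t4}}
  W13: {{t4,t5},{t3,t4,t5},{t4,t5,t6}}
  W14: {{t1,t4},{t1,t3,t4}} {{t4,t6},{t4,t5,t6}}
  W15: {{t3,t4},{t1,t3,t4},{t3,t4,t5}}
  W23: {{t2,t5},{t1,t2,t5}}
  W24: {{t1,t2},{t1,t2,t5}} {{t2,t6},{t2,t3,t6}}
  W25: {{t2,t3},{t2,t3,t6}}
  W34: {{t1,t5},{t1,t2,t5}} {{t5,t6},{t4,t5,t6}}
  W35: {{t3,t5},{t3,t4,t5}}
  W45: {{t1,t3},{t1,t3,t4}} {{t3,t6},{t2,t3,t6}}
  W134: {{t4,t5,t6}}
  W135: {{t3,t4,t5}}
  W145: {{t1,t3,t4}}
  W234: {{t1,t2,t5}}
  W245: {{t2,t3,t6}}
C dims 6,14,5; δ0: rk 5, SNF 1^5; δ1: rk 5, SNF 1^5
degree 0: 6−5−0 = 1 → Ȟ^0 ≅ Z
degree 1: 14−5−5 = 4 → Ȟ^1 ≅ Z^4
degree 2: 5−0−5 = 0 → Ȟ^2 ≅ 0

Ȟ^0 ≅ Z, Ȟ^1 ≅ Z^4 and Ȟ^2 ≅ 0


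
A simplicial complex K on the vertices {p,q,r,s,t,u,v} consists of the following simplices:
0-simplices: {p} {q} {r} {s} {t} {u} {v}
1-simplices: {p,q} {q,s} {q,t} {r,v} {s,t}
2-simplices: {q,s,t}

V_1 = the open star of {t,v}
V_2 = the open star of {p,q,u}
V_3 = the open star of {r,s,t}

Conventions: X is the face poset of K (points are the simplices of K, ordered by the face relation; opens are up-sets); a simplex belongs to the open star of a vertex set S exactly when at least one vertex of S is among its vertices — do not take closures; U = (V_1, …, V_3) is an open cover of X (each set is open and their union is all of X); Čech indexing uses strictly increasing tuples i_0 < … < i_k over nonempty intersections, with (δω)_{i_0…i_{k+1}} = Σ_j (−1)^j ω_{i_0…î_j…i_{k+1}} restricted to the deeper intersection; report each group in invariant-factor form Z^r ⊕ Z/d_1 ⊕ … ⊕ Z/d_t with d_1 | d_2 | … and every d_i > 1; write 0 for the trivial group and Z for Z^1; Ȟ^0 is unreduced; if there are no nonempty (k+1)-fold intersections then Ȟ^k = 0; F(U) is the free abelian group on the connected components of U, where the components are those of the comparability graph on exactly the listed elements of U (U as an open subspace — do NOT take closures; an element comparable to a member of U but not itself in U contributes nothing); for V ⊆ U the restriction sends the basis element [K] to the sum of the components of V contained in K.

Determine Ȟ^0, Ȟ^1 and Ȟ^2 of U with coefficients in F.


Ȟ^0 ≅ Z^3, Ȟ^1 ≅ 0 and Ȟ^2 ≅ 0

nonempty overlaps:
  V1={{t},{v},{q,t},{r,v},{s,t},{q,s,t}} V2={{p},{q},{u},{p,q},{q,s},{q,t},{q,s,t}} V3={{r},{s},{t},{q,s},{q,t},{r,v},{s,t},{q,s,t}}
  V12={{q,t},{q,s,t}} V13={{t},{q,t},{r,v},{s,t},{q,s,t}} V23={{q,s},{q,t},{q,s,t}}
  V123={{q,t},{q,s,t}}
components per intersection:
  V1: {{t},{q,t},{s,t},{q,s,t}} {{v},{r,v}}
  V2: {{p},{q},{p,q},{q,s},{q,t},{q,s,t}} {{u}}
  V3: {{r},{r,v}} {{s},{t},{q,s},{q,t},{s,t},{q,s,t}}
  V12: {{q,t},{q,s,t}}
  V13: {{t},{q,t},{s,t},{q,s,t}} {{r,v}}
  V23: {{q,s},{q,t},{q,s,t}}
  V123: {{q,t},{q,s,t}}
C dims 6,4,1; δ0: rk 3, SNF 1^3; δ1: rk 1, SNF 1^1
degree 0: 6−3−0 = 3 → Ȟ^0 ≅ Z^3
degree 1: 4−1−3 = 0 → Ȟ^1 ≅ 0
degree 2: 1−0−1 = 0 → Ȟ^2 ≅ 0


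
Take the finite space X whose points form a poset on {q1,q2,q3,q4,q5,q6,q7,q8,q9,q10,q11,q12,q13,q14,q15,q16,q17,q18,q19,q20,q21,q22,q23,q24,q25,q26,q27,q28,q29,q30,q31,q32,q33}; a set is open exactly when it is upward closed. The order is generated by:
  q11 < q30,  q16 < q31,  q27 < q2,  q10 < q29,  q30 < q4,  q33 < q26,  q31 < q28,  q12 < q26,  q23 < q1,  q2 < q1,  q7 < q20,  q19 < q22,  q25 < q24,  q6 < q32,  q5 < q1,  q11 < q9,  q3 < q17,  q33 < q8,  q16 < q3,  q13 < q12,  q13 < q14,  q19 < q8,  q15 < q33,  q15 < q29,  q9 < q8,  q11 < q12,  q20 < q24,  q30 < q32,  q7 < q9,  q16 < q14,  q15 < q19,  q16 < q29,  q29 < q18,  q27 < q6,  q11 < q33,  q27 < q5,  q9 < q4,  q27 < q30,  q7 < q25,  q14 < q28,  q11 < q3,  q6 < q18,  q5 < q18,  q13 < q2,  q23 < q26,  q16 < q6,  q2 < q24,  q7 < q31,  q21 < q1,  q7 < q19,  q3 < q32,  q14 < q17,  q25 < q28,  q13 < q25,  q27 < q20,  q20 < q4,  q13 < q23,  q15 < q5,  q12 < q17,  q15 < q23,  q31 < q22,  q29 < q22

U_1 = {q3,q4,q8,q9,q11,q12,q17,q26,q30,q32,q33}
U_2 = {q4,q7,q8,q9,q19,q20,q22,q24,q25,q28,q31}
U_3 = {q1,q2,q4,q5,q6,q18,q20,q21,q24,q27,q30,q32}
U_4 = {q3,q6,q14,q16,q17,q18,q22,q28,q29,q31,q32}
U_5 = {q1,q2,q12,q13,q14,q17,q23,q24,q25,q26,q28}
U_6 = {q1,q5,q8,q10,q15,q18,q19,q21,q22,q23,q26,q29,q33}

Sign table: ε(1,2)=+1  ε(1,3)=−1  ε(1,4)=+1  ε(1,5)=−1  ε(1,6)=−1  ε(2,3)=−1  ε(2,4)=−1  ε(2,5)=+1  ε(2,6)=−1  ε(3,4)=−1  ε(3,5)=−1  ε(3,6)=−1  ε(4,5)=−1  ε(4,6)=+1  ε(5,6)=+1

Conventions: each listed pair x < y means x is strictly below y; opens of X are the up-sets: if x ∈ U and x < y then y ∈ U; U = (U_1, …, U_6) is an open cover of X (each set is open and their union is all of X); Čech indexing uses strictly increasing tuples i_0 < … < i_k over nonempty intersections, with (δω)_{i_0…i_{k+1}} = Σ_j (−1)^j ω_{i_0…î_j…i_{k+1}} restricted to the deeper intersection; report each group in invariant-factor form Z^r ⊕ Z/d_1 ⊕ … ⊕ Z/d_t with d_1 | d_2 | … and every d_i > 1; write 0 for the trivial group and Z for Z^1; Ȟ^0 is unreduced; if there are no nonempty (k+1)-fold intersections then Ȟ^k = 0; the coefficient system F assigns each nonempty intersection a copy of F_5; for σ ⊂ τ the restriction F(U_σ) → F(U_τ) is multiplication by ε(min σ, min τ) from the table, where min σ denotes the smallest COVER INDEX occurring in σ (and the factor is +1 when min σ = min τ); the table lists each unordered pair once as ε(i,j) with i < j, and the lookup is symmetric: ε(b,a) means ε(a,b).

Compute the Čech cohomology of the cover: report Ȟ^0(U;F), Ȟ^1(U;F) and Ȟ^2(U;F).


nonempty intersections:
  U12={q4,q8,q9} U13={q4,q30,q32} U14={q3,q17,q32} U15={q12,q17,q26} U16={q8,q26,q33} U23={q4,q20,q24} U24={q22,q28,q31} U25={q24,q25,q28} U26={q8,q19,q22} U34={q6,q18,q32} U35={q1,q2,q24} U36={q1,q5,q18,q21} U45={q14,q17,q28} U46={q18,q22,q29} U56={q1,q23,q26}
  U123={q4} U126={q8} U134={q32} U145={q17} U156={q26} U235={q24} U245={q28} U246={q22} U346={q18} U356={q1}
C dims 6,15,10; δ0: rk_F5 6; δ1: rk_F5 9
Ȟ^0: (6−6)−0=0 ⇒ 0
Ȟ^1: (15−9)−6=0 ⇒ 0
Ȟ^2: (10−0)−9=1 ⇒ Z/5

Ȟ^0 ≅ 0, Ȟ^1 ≅ 0, Ȟ^2 ≅ Z/5
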